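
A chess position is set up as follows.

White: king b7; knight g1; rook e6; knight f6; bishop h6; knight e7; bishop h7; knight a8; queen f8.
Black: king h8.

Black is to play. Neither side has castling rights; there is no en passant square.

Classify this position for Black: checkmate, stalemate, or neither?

checkmate

Black to move; black king on h8.
In check: yes, from the white queen on f8.
King squares — g7: attacked by Bh6; h7: attacked by Nf6; g8: attacked by Nf6.
Legal moves for Black: none.
In check with no legal moves → checkmate.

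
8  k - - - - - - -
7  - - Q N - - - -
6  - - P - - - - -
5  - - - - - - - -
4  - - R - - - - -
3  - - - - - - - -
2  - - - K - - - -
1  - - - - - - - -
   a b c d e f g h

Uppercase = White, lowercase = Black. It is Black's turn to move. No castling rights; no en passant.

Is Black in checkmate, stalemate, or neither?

Black to move; black king on a8.
In check: no.
King squares — a7: attacked by Qc7; b7: attacked by Pc6; b8: attacked by Qc7.
Legal moves for Black: none.
Not in check and no legal moves → stalemate.

stalemate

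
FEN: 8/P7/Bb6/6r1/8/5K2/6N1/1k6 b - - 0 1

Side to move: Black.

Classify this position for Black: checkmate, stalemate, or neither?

Black to move; black king on b1.
In check: no.
Legal moves for Black include: Bd8, Bc7, Bxa7, Bc5, Ba5, Bd4, Be3, Bf2, Bg1, Rg8, Rg7, Rg6, Rh5, Rf5+, Re5, Rd5, Rc5, Rb5, ... (list truncated; more exist).
Black has legal moves and is not in check → neither.

neither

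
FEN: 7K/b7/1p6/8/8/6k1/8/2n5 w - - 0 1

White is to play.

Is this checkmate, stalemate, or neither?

neither

White to move; white king on h8.
In check: no.
Legal moves for White: Kg8, Kh7, Kg7.
White has 3 legal moves and is not in check → neither.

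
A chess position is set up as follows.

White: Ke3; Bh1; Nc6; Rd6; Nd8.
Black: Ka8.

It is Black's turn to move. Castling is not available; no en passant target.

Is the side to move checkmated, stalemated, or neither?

stalemate

Black to move; black king on a8.
In check: no.
King squares — a7: attacked by Nc6; b7: attacked by Nd8; b8: attacked by Nc6.
Legal moves for Black: none.
Not in check and no legal moves → stalemate.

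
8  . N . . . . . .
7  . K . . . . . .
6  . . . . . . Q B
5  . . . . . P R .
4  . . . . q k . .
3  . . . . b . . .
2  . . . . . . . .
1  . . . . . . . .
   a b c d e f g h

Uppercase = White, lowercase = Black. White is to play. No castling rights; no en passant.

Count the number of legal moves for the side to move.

5

White to move; king on b7.
In check: yes, from the black queen on e4.
Legal moves: Kc8, Kc7, Ka6, Nc6, Qc6.
Count: 5.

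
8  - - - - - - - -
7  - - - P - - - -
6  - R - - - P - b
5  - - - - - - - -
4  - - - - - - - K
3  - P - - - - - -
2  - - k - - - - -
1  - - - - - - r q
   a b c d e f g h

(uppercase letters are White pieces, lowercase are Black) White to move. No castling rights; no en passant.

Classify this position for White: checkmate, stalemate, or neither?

White to move; white king on h4.
In check: yes, from the black queen on h1.
King squares — g3: attacked by Rg1; h3: attacked by Qh1; g4: attacked by Rg1; g5: attacked by Rg1; h5: attacked by Qh1.
Legal moves for White: none.
In check with no legal moves → checkmate.

checkmate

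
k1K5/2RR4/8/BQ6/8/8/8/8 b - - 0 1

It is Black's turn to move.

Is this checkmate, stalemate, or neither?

Black to move; black king on a8.
In check: no.
King squares — a7: attacked by Rc7; b7: attacked by Qb5; b8: attacked by Qb5.
Legal moves for Black: none.
Not in check and no legal moves → stalemate.

stalemate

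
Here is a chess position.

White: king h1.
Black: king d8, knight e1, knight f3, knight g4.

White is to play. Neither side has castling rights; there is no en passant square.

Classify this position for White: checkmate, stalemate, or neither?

White to move; white king on h1.
In check: no.
King squares — g1: attacked by Nf3; g2: attacked by Ne1; h2: attacked by Nf3.
Legal moves for White: none.
Not in check and no legal moves → stalemate.

stalemate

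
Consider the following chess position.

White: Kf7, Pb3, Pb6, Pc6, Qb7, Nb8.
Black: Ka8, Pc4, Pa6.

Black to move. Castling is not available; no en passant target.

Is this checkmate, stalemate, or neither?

Black to move; black king on a8.
In check: yes, from the white queen on b7.
King squares — a7: attacked by Pb6; b7: attacked by Pc6; b8: attacked by Qb7.
Legal moves for Black: none.
In check with no legal moves → checkmate.

checkmate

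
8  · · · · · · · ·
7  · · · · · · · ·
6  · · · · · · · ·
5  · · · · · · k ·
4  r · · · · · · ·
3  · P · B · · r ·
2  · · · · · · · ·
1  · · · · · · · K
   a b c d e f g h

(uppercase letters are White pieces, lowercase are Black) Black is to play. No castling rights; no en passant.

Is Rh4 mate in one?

After Rh4: white king on h1; in check: yes, from the black rook on h4.
King squares — g1: attacked by Rg3; g2: attacked by Rg3; h2: attacked by Rh4.
White has no legal moves → checkmate.

yes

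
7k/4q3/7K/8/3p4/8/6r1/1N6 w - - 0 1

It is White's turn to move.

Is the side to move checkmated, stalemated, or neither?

White to move; white king on h6.
In check: no.
Legal moves for White: Kh5, Nc3, Na3, Nd2.
White has 4 legal moves and is not in check → neither.

neither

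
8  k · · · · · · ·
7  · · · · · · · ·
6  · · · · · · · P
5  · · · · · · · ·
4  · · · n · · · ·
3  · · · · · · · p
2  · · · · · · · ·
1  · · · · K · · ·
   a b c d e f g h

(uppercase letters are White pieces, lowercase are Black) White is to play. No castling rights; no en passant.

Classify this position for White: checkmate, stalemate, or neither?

neither

White to move; white king on e1.
In check: no.
Legal moves for White: Kf2, Kd2, Kf1, Kd1, h7.
White has 5 legal moves and is not in check → neither.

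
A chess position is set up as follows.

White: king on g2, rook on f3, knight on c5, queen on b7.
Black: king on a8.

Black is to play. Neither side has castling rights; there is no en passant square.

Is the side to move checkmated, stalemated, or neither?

checkmate

Black to move; black king on a8.
In check: yes, from the white queen on b7.
King squares — a7: attacked by Qb7; b7: attacked by Nc5; b8: attacked by Qb7.
Legal moves for Black: none.
In check with no legal moves → checkmate.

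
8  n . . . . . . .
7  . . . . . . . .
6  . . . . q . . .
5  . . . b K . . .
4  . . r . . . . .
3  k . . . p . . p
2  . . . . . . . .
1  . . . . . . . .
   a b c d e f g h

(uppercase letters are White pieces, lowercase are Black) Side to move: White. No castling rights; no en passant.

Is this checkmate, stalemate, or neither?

checkmate

White to move; white king on e5.
In check: yes, from the black queen on e6.
King squares — d4: attacked by Rc4; e4: attacked by Rc4; f4: attacked by Rc4; d5: attacked by Qe6; f5: attacked by Qe6; d6: attacked by Qe6; e6: attacked by Bd5; f6: attacked by Qe6.
Legal moves for White: none.
In check with no legal moves → checkmate.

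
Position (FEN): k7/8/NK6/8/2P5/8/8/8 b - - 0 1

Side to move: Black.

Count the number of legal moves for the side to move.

0

Black to move; king on a8.
In check: no.
Legal moves: none.
Count: 0.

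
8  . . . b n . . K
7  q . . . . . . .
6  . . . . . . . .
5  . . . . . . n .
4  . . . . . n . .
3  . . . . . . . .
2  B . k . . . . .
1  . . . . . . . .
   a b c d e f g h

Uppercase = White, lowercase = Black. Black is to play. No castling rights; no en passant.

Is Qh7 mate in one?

After Qh7: white king on h8; in check: yes, from the black queen on h7.
King squares — g7: attacked by Qh7; h7: attacked by Ng5; g8: attacked by Qh7.
White has no legal moves → checkmate.

yes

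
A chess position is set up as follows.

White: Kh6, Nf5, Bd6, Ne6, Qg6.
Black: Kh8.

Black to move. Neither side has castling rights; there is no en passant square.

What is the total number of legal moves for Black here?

0

Black to move; king on h8.
In check: no.
Legal moves: none.
Count: 0.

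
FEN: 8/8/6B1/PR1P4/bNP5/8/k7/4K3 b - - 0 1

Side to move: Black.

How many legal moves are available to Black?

4

Black to move; king on a2.
In check: yes, from the white knight on b4.
Legal moves: Kb3, Ka3, Kb2, Ka1.
Count: 4.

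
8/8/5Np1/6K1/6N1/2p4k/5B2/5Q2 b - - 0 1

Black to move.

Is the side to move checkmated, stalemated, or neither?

checkmate

Black to move; black king on h3.
In check: yes, from the white queen on f1.
King squares — g2: attacked by Qf1; h2: attacked by Ng4; g3: attacked by Bf2; g4: attacked by Kg5; h4: attacked by Bf2.
Legal moves for Black: none.
In check with no legal moves → checkmate.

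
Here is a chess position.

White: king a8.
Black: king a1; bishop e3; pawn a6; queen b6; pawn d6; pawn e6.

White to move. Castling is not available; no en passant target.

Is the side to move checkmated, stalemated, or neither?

stalemate

White to move; white king on a8.
In check: no.
King squares — a7: attacked by Qb6; b7: attacked by Qb6; b8: attacked by Qb6.
Legal moves for White: none.
Not in check and no legal moves → stalemate.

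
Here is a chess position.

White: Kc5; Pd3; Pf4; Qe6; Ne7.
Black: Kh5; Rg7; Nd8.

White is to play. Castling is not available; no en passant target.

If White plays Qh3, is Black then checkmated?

yes

After Qh3: black king on h5; in check: yes, from the white queen on h3.
King squares — g4: attacked by Qh3; h4: attacked by Qh3; g5: attacked by Pf4; g6: attacked by Ne7; h6: attacked by Qh3.
Black has no legal moves → checkmate.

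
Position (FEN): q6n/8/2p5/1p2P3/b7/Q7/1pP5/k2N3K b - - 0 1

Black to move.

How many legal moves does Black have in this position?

1

Black to move; king on a1.
In check: yes, from the white queen on a3.
Legal moves: Kb1.
Count: 1.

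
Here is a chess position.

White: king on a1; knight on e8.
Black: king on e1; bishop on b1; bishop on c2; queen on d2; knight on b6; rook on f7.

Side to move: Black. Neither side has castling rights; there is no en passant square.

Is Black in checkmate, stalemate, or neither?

Black to move; black king on e1.
In check: no.
Legal moves for Black include: Rf8, Rh7, Rg7, Re7, Rd7, Rc7, Rb7, Ra7+, Rf6, Rf5, Rf4, Rf3, Rf2, Rf1, Nc8, Na8, Nd7, Nd5, ... (list truncated; more exist).
Black has legal moves and is not in check → neither.

neither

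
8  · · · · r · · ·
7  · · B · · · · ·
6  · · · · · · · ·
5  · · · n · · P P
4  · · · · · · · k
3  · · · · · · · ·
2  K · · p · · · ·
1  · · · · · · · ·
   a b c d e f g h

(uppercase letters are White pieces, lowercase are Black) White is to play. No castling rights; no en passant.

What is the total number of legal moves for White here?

16

White to move; king on a2.
In check: no.
Legal moves: Bd8, Bb8, Bd6, Bb6, Be5, Ba5, Bf4, Bg3+, Bh2, Kb3, Ka3, Kb2, Kb1, Ka1, h6, g6.
Count: 16.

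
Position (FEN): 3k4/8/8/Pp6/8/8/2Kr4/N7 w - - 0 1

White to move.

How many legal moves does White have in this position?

White to move; king on c2.
In check: yes, from the black rook on d2.
Legal moves: Kc3, Kb3, Kxd2, Kc1, Kb1.
Count: 5.

5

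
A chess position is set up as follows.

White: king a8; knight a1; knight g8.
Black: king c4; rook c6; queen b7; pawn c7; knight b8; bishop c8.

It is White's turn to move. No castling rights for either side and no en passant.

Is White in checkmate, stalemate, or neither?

White to move; white king on a8.
In check: yes, from the black queen on b7.
King squares — a7: attacked by Qb7; b7: attacked by Bc8; b8: attacked by Qb7.
Legal moves for White: none.
In check with no legal moves → checkmate.

checkmate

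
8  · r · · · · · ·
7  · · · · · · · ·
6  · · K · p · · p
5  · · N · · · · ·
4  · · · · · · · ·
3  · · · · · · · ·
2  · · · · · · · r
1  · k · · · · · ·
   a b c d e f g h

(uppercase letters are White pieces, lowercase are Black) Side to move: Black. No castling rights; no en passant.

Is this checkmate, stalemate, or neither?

neither

Black to move; black king on b1.
In check: no.
Legal moves for Black include: Rh8, Rg8, Rf8, Re8, Rd8, Rc8+, Ra8, Rb7, Rb6+, Rb5, Rb4, Rb3, Rbb2, Rh5, Rh4, Rh3, Rg2, Rf2, ... (list truncated; more exist).
Black has legal moves and is not in check → neither.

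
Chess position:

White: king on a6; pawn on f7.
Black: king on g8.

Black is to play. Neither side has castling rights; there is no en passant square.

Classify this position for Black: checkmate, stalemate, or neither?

neither

Black to move; black king on g8.
In check: yes, from the white pawn on f7.
King squares — f7: available; g7: available; h7: available; f8: available; h8: available.
Legal moves for Black: Kh8, Kf8, Kh7, Kg7, Kxf7.
Black is in check but has 5 legal moves → neither.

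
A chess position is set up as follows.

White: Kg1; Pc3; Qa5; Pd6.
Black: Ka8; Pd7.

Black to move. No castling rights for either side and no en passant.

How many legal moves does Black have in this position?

Black to move; king on a8.
In check: yes, from the white queen on a5.
Legal moves: Kb8, Kb7.
Count: 2.

2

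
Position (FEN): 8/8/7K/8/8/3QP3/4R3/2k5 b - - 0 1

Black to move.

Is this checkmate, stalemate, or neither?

Black to move; black king on c1.
In check: no.
King squares — b1: attacked by Qd3; d1: attacked by Qd3; b2: attacked by Re2; c2: attacked by Re2; d2: attacked by Re2.
Legal moves for Black: none.
Not in check and no legal moves → stalemate.

stalemate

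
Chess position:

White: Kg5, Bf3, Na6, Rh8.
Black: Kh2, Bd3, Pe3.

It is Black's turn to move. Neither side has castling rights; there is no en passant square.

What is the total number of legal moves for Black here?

Black to move; king on h2.
In check: yes, from the white rook on h8.
Legal moves: Kg3, Kg1, Bh7.
Count: 3.

3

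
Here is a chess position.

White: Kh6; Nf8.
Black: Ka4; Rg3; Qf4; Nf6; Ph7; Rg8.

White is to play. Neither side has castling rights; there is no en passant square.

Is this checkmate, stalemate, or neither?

White to move; white king on h6.
In check: yes, from the black queen on f4.
King squares — g5: attacked by Rg3; h5: attacked by Nf6; g6: attacked by Rg3; g7: attacked by Rg3; h7: attacked by Nf6.
Legal moves for White: none.
In check with no legal moves → checkmate.

checkmate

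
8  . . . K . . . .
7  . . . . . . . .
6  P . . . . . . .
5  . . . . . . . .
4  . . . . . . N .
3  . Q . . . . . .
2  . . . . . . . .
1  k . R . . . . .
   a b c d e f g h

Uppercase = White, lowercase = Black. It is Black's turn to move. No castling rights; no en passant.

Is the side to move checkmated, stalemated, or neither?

checkmate

Black to move; black king on a1.
In check: yes, from the white rook on c1.
King squares — b1: attacked by Rc1; a2: attacked by Qb3; b2: attacked by Qb3.
Legal moves for Black: none.
In check with no legal moves → checkmate.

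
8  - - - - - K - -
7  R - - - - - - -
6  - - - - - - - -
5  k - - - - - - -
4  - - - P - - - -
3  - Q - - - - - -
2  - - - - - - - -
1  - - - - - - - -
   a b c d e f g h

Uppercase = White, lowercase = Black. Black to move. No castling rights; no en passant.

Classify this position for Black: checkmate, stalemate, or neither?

Black to move; black king on a5.
In check: yes, from the white rook on a7.
King squares — a4: attacked by Qb3; b4: attacked by Qb3; b5: attacked by Qb3; a6: attacked by Ra7; b6: attacked by Qb3.
Legal moves for Black: none.
In check with no legal moves → checkmate.

checkmate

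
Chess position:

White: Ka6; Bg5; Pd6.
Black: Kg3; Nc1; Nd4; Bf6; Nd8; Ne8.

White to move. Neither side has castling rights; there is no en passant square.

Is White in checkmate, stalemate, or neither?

White to move; white king on a6.
In check: no.
Legal moves for White: Ka7, Kb6, Ka5, Bh6, Bxf6, Bh4+, Bf4+, Be3, Bd2, Bxc1, d7.
White has 11 legal moves and is not in check → neither.

neither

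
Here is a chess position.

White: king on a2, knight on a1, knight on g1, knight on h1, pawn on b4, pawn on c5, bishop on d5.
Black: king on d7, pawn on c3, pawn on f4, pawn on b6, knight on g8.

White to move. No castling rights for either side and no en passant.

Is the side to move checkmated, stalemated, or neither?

White to move; white king on a2.
In check: no.
Legal moves for White include: Bxg8, Ba8, Bf7, Bb7, Be6+, Bc6+, Be4, Bc4, Bf3, Bb3, Bg2, Kb3, Ka3, Kb1, Ng3, Nf2, Nh3, Nf3, ... (list truncated; more exist).
White has legal moves and is not in check → neither.

neither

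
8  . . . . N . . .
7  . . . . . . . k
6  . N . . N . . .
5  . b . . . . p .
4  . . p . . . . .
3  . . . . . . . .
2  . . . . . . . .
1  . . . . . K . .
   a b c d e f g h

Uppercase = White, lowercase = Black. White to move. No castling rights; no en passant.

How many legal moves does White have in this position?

23

White to move; king on f1.
In check: no.
Legal moves: N8g7, N8c7, Nf6+, Nd6, Nf8+, Nd8, N6g7, N6c7, Nxg5+, Nc5, Nf4, Nd4, Nc8, Na8, Nd7, Nd5, Nxc4, Na4, Kg2, Kf2, Ke2, Kg1, Ke1.
Count: 23.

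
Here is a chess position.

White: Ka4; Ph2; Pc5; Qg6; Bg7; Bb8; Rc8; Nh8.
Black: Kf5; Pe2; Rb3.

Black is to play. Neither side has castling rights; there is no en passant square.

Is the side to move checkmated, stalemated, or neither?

Black to move; black king on f5.
In check: yes, from the white queen on g6.
King squares — e4: attacked by Qg6; f4: attacked by Bb8; g4: attacked by Qg6; e5: attacked by Bg7; g5: attacked by Qg6; e6: attacked by Qg6; f6: attacked by Qg6; g6: attacked by Nh8.
Legal moves for Black: none.
In check with no legal moves → checkmate.

checkmate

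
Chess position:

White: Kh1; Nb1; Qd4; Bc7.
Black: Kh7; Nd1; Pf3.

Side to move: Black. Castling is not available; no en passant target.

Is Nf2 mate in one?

After Nf2: white king on h1; in check: yes, from the black knight on f2.
White has 3 legal replies: Kh2, Kg1, Qxf2.
In check but a legal move exists → not checkmate.

no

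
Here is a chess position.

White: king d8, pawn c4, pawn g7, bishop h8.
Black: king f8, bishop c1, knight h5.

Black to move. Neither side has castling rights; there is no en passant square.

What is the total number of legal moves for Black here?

3

Black to move; king on f8.
In check: yes, from the white pawn on g7.
Legal moves: Kg8, Kf7, Nxg7.
Count: 3.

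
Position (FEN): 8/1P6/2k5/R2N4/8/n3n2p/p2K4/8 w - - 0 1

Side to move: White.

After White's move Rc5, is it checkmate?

no

After Rc5: black king on c6; in check: yes, from the white rook on c5.
Black has 4 legal replies: Kd7, Kxb7, Kd6, Kxc5.
In check but a legal move exists → not checkmate.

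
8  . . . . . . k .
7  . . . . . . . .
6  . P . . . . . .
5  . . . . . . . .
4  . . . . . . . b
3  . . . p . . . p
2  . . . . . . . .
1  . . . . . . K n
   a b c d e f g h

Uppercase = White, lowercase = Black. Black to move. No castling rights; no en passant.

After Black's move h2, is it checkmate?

no

After h2: white king on g1; in check: yes, from the black pawn on h2.
White has 4 legal replies: Kxh2, Kg2, Kxh1, Kf1.
In check but a legal move exists → not checkmate.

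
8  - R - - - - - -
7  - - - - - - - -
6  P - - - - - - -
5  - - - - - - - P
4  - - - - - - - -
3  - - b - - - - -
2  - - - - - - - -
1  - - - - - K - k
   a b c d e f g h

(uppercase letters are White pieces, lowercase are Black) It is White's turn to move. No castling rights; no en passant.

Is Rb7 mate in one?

no

After Rb7: black king on h1; in check: no.
Black is not in check, so this cannot be checkmate.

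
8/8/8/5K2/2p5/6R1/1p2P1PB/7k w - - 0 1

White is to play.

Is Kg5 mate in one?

After Kg5: black king on h1; in check: no.
Black is not in check, so this cannot be checkmate.

no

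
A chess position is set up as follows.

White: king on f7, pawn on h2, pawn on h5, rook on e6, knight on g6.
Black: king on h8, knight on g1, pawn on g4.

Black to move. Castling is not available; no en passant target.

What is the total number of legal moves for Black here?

Black to move; king on h8.
In check: yes, from the white knight on g6.
Legal moves: Kh7.
Count: 1.

1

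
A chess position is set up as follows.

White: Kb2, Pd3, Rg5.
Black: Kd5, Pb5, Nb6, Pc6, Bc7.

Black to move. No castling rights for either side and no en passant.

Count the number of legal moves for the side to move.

Black to move; king on d5.
In check: yes, from the white rook on g5.
Legal moves: Ke6, Kd6, Kd4, Be5+.
Count: 4.

4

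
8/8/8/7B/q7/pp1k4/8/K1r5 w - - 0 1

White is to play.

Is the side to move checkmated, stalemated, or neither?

checkmate

White to move; white king on a1.
In check: yes, from the black rook on c1.
King squares — b1: attacked by Rc1; a2: attacked by Pb3; b2: attacked by Pa3.
Legal moves for White: none.
In check with no legal moves → checkmate.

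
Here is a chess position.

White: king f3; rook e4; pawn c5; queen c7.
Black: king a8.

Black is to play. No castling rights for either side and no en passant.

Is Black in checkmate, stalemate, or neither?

stalemate

Black to move; black king on a8.
In check: no.
King squares — a7: attacked by Qc7; b7: attacked by Qc7; b8: attacked by Qc7.
Legal moves for Black: none.
Not in check and no legal moves → stalemate.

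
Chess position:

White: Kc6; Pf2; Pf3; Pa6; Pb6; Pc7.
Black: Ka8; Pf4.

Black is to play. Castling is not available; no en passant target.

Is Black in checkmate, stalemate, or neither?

stalemate

Black to move; black king on a8.
In check: no.
King squares — a7: attacked by Pb6; b7: attacked by Pa6; b8: attacked by Pc7.
Legal moves for Black: none.
Not in check and no legal moves → stalemate.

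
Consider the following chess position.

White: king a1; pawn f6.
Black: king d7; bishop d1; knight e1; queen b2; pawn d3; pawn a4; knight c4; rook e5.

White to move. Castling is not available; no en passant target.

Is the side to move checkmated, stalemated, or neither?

checkmate

White to move; white king on a1.
In check: yes, from the black queen on b2.
King squares — b1: attacked by Qb2; a2: attacked by Qb2; b2: attacked by Nc4.
Legal moves for White: none.
In check with no legal moves → checkmate.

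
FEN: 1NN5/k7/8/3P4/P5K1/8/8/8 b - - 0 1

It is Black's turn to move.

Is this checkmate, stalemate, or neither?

Black to move; black king on a7.
In check: yes, from the white knight on c8.
King squares — a6: attacked by Nb8; b6: attacked by Nc8; b7: available; a8: available; b8: available.
Legal moves for Black: Kxb8, Ka8, Kb7.
Black is in check but has 3 legal moves → neither.

neither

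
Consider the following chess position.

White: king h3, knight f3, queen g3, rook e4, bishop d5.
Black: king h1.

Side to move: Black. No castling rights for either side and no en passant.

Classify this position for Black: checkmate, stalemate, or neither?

Black to move; black king on h1.
In check: no.
King squares — g1: attacked by Nf3; g2: attacked by Qg3; h2: attacked by Nf3.
Legal moves for Black: none.
Not in check and no legal moves → stalemate.

stalemate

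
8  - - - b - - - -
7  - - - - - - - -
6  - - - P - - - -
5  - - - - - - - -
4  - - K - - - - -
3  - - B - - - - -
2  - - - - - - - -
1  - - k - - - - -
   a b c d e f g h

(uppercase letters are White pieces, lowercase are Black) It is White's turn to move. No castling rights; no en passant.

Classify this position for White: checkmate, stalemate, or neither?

neither

White to move; white king on c4.
In check: no.
Legal moves for White include: Kd5, Kc5, Kb5, Kd4, Kb4, Kd3, Kb3, Bh8, Bg7, Bf6, Be5, Ba5, Bd4, Bb4, Bd2+, Bb2+, Be1, Ba1, ... (list truncated; more exist).
White has legal moves and is not in check → neither.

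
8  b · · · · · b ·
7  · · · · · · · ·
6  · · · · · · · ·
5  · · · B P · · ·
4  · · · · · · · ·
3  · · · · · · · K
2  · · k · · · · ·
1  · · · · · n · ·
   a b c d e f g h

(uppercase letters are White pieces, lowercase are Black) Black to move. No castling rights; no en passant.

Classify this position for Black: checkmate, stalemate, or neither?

Black to move; black king on c2.
In check: no.
Legal moves for Black: Bh7, Bf7, Be6+, Bgxd5, Bb7, Bc6, Baxd5, Kd3, Kc3, Kd2, Kb2, Kd1, Kc1, Kb1, Ng3, Ne3, Nh2, Nd2.
Black has 18 legal moves and is not in check → neither.

neither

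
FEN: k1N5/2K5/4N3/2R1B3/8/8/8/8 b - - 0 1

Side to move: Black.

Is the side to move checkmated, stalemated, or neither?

stalemate

Black to move; black king on a8.
In check: no.
King squares — a7: attacked by Nc8; b7: attacked by Kc7; b8: attacked by Kc7.
Legal moves for Black: none.
Not in check and no legal moves → stalemate.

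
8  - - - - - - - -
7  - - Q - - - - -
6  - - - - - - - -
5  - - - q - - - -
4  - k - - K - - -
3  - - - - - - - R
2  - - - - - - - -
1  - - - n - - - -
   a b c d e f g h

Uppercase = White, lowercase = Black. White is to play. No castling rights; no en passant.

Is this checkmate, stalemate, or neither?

neither

White to move; white king on e4.
In check: yes, from the black queen on d5.
Legal moves for White: Kxd5, Kf4.
White is in check but has 2 legal moves → neither.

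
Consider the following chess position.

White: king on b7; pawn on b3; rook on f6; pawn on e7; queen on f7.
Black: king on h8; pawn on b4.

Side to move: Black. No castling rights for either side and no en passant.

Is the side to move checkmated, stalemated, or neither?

Black to move; black king on h8.
In check: no.
King squares — g7: attacked by Qf7; h7: attacked by Qf7; g8: attacked by Qf7.
Legal moves for Black: none.
Not in check and no legal moves → stalemate.

stalemate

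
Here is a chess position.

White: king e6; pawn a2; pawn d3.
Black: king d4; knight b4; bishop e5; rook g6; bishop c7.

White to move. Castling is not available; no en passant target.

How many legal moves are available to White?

4

White to move; king on e6.
In check: yes, from the black rook on g6.
Legal moves: Kf7, Ke7, Kd7, Kf5.
Count: 4.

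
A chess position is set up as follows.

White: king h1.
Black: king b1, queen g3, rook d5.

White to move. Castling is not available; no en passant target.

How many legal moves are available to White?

0

White to move; king on h1.
In check: no.
Legal moves: none.
Count: 0.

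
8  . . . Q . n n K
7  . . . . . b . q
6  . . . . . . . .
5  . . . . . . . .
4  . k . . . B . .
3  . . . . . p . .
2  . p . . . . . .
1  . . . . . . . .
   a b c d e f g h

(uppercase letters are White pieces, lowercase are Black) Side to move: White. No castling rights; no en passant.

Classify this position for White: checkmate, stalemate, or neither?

White to move; white king on h8.
In check: yes, from the black queen on h7.
King squares — g7: attacked by Qh7; h7: attacked by Nf8; g8: attacked by Bf7.
Legal moves for White: none.
In check with no legal moves → checkmate.

checkmate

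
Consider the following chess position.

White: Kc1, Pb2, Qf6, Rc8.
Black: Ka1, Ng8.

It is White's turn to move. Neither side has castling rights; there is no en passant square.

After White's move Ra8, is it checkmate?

After Ra8: black king on a1; in check: yes, from the white rook on a8.
King squares — b1: attacked by Kc1; a2: attacked by Ra8; b2: attacked by Kc1.
Black has no legal moves → checkmate.

yes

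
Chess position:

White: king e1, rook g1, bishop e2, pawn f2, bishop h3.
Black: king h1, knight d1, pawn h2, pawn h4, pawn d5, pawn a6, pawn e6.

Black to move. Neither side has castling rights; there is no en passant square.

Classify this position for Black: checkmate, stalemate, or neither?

Black to move; black king on h1.
In check: yes, from the white rook on g1.
King squares — g1: available; g2: attacked by Rg1; h2: own pawn.
Legal moves for Black: Kxg1, hxg1=Q+, hxg1=R+, hxg1=B, hxg1=N.
Black is in check but has 5 legal moves → neither.

neither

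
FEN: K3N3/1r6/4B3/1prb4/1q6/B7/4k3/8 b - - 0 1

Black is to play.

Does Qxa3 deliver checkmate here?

yes

After Qxa3: white king on a8; in check: yes, from the black queen on a3.
King squares — a7: attacked by Qa3; b7: attacked by Bd5; b8: attacked by Rb7.
White has no legal moves → checkmate.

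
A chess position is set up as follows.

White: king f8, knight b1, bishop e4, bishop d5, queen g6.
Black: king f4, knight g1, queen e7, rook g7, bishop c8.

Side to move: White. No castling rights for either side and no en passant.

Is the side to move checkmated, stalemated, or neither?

checkmate

White to move; white king on f8.
In check: yes, from the black queen on e7.
King squares — e7: attacked by Rg7; f7: attacked by Qe7; g7: attacked by Qe7; e8: attacked by Qe7; g8: attacked by Rg7.
Legal moves for White: none.
In check with no legal moves → checkmate.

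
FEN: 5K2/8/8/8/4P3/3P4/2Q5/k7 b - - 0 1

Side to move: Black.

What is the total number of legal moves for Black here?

Black to move; king on a1.
In check: no.
Legal moves: none.
Count: 0.

0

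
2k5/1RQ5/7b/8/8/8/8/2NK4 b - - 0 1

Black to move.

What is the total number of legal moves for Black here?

0

Black to move; king on c8.
In check: yes, from the white queen on c7.
Legal moves: none.
Count: 0.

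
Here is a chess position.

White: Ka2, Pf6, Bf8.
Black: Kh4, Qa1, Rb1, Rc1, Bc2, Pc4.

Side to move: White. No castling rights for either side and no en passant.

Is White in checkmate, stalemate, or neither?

checkmate

White to move; white king on a2.
In check: yes, from the black queen on a1.
King squares — a1: attacked by Rb1; b1: attacked by Qa1; b2: attacked by Qa1; a3: attacked by Qa1; b3: attacked by Rb1.
Legal moves for White: none.
In check with no legal moves → checkmate.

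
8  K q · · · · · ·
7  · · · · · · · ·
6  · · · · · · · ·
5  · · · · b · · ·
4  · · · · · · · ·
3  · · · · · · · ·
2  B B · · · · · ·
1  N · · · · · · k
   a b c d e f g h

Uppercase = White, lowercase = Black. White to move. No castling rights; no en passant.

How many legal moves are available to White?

0

White to move; king on a8.
In check: yes, from the black queen on b8.
Legal moves: none.
Count: 0.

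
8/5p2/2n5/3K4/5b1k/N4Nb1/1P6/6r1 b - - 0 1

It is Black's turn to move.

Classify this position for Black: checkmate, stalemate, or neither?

Black to move; black king on h4.
In check: yes, from the white knight on f3.
Legal moves for Black: Kh5, Kg4, Kh3.
Black is in check but has 3 legal moves → neither.

neither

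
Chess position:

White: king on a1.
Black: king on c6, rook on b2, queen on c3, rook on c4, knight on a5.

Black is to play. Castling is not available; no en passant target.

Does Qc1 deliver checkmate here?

After Qc1: white king on a1; in check: yes, from the black queen on c1.
King squares — b1: attacked by Qc1; a2: attacked by Rb2; b2: attacked by Qc1.
White has no legal moves → checkmate.

yes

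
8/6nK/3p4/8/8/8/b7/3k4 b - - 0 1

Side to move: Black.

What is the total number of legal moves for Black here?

17

Black to move; king on d1.
In check: no.
Legal moves: Ne8, Ne6, Nh5, Nf5, Bg8+, Bf7, Be6, Bd5, Bc4, Bb3, Bb1+, Ke2, Kd2, Kc2, Ke1, Kc1, d5.
Count: 17.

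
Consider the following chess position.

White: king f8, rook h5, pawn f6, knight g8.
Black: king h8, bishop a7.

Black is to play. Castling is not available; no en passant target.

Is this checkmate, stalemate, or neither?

checkmate

Black to move; black king on h8.
In check: yes, from the white rook on h5.
King squares — g7: attacked by Pf6; h7: attacked by Rh5; g8: attacked by Kf8.
Legal moves for Black: none.
In check with no legal moves → checkmate.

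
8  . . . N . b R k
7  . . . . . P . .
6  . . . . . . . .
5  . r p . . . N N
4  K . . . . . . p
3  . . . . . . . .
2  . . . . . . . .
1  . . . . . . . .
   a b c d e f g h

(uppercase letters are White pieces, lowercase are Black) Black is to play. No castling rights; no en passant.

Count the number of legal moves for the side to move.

0

Black to move; king on h8.
In check: yes, from the white rook on g8.
Legal moves: none.
Count: 0.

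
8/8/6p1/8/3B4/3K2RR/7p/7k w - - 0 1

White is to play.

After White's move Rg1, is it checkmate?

After Rg1: black king on h1; in check: yes, from the white rook on g1.
King squares — g1: attacked by Bd4; g2: attacked by Rg1; h2: own pawn.
Black has no legal moves → checkmate.

yes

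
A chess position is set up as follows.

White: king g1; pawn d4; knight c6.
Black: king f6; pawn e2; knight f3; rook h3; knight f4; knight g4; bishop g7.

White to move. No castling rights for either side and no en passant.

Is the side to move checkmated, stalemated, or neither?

White to move; white king on g1.
In check: yes, from the black knight on f3.
King squares — f1: attacked by Pe2; h1: attacked by Rh3; f2: attacked by Ng4; g2: attacked by Nf4; h2: attacked by Nf3.
Legal moves for White: none.
In check with no legal moves → checkmate.

checkmate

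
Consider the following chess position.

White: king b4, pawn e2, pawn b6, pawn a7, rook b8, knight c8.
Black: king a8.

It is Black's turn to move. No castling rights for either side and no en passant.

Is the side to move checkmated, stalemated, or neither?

checkmate

Black to move; black king on a8.
In check: yes, from the white rook on b8.
King squares — a7: attacked by Pb6; b7: attacked by Rb8; b8: attacked by Pa7.
Legal moves for Black: none.
In check with no legal moves → checkmate.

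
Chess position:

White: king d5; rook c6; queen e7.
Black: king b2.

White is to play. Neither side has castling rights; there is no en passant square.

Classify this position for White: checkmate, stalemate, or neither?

neither

White to move; white king on d5.
In check: no.
Legal moves for White include: Qf8, Qe8, Qd8, Qh7, Qg7+, Qf7, Qd7, Qc7, Qb7+, Qa7, Qf6+, Qe6, Qd6, Qg5, Qe5+, Qc5, Qh4, Qe4, ... (list truncated; more exist).
White has legal moves and is not in check → neither.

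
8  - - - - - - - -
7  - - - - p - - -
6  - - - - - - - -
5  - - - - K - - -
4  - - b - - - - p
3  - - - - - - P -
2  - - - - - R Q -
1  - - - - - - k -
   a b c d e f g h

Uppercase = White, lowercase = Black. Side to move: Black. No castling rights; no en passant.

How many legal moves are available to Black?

Black to move; king on g1.
In check: yes, from the white queen on g2.
Legal moves: none.
Count: 0.

0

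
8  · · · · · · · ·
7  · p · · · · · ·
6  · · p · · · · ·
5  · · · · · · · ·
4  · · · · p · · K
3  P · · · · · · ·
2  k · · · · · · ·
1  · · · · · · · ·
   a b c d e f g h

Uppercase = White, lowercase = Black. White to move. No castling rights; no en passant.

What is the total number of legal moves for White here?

6

White to move; king on h4.
In check: no.
Legal moves: Kh5, Kg5, Kg4, Kh3, Kg3, a4.
Count: 6.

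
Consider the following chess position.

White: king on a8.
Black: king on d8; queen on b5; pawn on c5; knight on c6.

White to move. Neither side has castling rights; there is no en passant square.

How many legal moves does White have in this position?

0

White to move; king on a8.
In check: no.
Legal moves: none.
Count: 0.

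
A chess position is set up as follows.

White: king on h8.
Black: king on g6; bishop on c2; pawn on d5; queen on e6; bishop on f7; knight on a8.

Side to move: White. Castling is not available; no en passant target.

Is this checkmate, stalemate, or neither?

stalemate

White to move; white king on h8.
In check: no.
King squares — g7: attacked by Kg6; h7: attacked by Kg6; g8: attacked by Bf7.
Legal moves for White: none.
Not in check and no legal moves → stalemate.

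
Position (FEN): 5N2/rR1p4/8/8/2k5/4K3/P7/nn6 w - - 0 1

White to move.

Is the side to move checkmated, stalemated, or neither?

White to move; white king on e3.
In check: no.
Legal moves for White include: Nh7, Nxd7, Ng6, Ne6, Rb8, Rxd7, Rc7+, Rxa7, Rb6, Rb5, Rb4+, Rb3, Rb2, Rxb1, Kf4, Ke4, Kf3, Kf2, ... (list truncated; more exist).
White has legal moves and is not in check → neither.

neither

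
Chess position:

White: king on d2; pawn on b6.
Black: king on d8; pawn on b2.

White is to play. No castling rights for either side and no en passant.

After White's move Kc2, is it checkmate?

no

After Kc2: black king on d8; in check: no.
Black is not in check, so this cannot be checkmate.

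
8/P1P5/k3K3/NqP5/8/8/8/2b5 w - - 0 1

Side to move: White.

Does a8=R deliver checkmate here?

After a8=R: black king on a6; in check: yes, from the white rook on a8.
King squares — a5: attacked by Ra8; b5: own queen; b6: attacked by Pc5; a7: attacked by Ra8; b7: attacked by Na5.
Black has no legal moves → checkmate.

yes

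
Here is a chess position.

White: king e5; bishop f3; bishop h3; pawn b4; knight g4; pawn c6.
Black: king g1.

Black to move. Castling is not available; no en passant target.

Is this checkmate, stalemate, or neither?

stalemate

Black to move; black king on g1.
In check: no.
King squares — f1: attacked by Bh3; h1: attacked by Bf3; f2: attacked by Ng4; g2: attacked by Bf3; h2: attacked by Ng4.
Legal moves for Black: none.
Not in check and no legal moves → stalemate.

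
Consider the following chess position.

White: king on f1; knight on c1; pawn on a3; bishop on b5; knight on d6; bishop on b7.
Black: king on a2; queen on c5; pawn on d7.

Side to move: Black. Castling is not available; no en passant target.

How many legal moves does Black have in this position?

5

Black to move; king on a2.
In check: yes, from the white knight on c1.
Legal moves: Kxa3, Kb2, Kb1, Ka1, Qxc1+.
Count: 5.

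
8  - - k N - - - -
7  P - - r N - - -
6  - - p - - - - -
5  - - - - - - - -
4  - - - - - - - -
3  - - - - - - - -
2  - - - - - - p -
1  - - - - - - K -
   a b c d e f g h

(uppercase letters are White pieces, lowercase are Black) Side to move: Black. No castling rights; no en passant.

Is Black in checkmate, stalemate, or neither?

neither

Black to move; black king on c8.
In check: yes, from the white knight on e7.
Legal moves for Black: Kxd8, Kc7, Rxe7.
Black is in check but has 3 legal moves → neither.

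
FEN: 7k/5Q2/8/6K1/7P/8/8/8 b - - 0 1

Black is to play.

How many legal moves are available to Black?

Black to move; king on h8.
In check: no.
Legal moves: none.
Count: 0.

0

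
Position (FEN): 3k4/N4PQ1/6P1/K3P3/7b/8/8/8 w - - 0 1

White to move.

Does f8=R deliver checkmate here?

After f8=R: black king on d8; in check: yes, from the white rook on f8.
King squares — c7: attacked by Qg7; d7: attacked by Qg7; e7: attacked by Qg7; c8: attacked by Na7; e8: attacked by Rf8.
Black has no legal moves → checkmate.

yes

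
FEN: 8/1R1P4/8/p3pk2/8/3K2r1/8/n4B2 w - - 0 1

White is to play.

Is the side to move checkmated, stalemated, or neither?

White to move; white king on d3.
In check: yes, from the black rook on g3.
Legal moves for White: Kc4, Ke2, Kd2.
White is in check but has 3 legal moves → neither.

neither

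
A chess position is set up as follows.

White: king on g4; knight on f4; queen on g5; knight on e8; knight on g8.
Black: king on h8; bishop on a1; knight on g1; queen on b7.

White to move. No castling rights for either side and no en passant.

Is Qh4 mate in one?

After Qh4: black king on h8; in check: yes, from the white queen on h4.
Black has 2 legal replies: Kxg8, Qh7.
In check but a legal move exists → not checkmate.

no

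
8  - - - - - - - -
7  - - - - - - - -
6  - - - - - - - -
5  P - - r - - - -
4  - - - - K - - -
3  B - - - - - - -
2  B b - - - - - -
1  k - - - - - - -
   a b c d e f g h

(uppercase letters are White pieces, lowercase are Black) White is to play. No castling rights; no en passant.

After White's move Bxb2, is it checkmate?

no

After Bxb2: black king on a1; in check: yes, from the white bishop on b2.
Black has 2 legal replies: Kxb2, Kxa2.
In check but a legal move exists → not checkmate.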